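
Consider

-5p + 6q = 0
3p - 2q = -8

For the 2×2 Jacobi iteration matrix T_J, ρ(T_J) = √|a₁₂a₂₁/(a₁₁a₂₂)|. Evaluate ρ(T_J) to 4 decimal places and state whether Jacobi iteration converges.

1.3416

a₁₂a₂₁/(a₁₁a₂₂) = (6)·(3) / ((-5)·(-2)) = 1.800000
ρ = √|1.800000| = √1.800000 = 1.3416
ρ > 1, so Jacobi diverges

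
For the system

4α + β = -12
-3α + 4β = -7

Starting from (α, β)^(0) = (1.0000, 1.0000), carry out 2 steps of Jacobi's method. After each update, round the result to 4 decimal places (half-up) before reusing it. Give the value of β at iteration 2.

-4.1875

Iteration 1:
  α = (-12 - (1)·1.0000) / (4) = -3.2500
  β = (-7 - (-3)·1.0000) / (4) = -1.0000
Iteration 2:
  α = (-12 - (1)·-1.0000) / (4) = -2.7500
  β = (-7 - (-3)·-3.2500) / (4) = -4.1875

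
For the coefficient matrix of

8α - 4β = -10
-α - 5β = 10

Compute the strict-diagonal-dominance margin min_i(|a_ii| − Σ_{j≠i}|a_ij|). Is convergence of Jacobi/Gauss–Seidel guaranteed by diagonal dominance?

4

row 1: |8| − (4) = 4
row 2: |-5| − (1) = 4
minimum over rows = 4 → strictly diagonally dominant (convergence guaranteed)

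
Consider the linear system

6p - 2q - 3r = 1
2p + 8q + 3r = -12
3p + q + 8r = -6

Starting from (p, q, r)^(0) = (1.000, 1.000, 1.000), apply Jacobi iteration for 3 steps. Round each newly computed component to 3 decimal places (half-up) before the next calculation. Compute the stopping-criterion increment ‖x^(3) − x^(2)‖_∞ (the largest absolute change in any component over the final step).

Iteration 1:
  p = (1 - (-2)·1.000 - (-3)·1.000) / (6) = 1.000
  q = (-12 - (2)·1.000 - (3)·1.000) / (8) = -2.125
  r = (-6 - (3)·1.000 - (1)·1.000) / (8) = -1.250
Iteration 2:
  p = (1 - (-2)·-2.125 - (-3)·-1.250) / (6) = -1.167
  q = (-12 - (2)·1.000 - (3)·-1.250) / (8) = -1.281
  r = (-6 - (3)·1.000 - (1)·-2.125) / (8) = -0.859
Iteration 3:
  p = (1 - (-2)·-1.281 - (-3)·-0.859) / (6) = -0.690
  q = (-12 - (2)·-1.167 - (3)·-0.859) / (8) = -0.886
  r = (-6 - (3)·-1.167 - (1)·-1.281) / (8) = -0.152
Change: (0.477, 0.395, 0.707) → max |·| = 0.707

0.707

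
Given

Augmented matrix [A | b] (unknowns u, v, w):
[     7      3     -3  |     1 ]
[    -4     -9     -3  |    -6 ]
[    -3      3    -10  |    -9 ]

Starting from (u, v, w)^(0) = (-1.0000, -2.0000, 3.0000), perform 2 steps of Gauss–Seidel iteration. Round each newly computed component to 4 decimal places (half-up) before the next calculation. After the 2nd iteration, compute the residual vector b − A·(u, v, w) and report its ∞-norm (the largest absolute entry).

Iteration 1:
  u = (1 - (3)·-2.0000 - (-3)·3.0000) / (7) = 2.2857
  v = (-6 - (-4)·2.2857 - (-3)·3.0000) / (-9) = -1.3492
  w = (-9 - (-3)·2.2857 - (3)·-1.3492) / (-10) = -0.1905
Iteration 2:
  u = (1 - (3)·-1.3492 - (-3)·-0.1905) / (7) = 0.6394
  v = (-6 - (-4)·0.6394 - (-3)·-0.1905) / (-9) = 0.4460
  w = (-9 - (-3)·0.6394 - (3)·0.4460) / (-10) = 0.8420
Residual b − A·x = (-2.2878, 3.0976, 0.0002); ∞-norm = 3.0976

3.0976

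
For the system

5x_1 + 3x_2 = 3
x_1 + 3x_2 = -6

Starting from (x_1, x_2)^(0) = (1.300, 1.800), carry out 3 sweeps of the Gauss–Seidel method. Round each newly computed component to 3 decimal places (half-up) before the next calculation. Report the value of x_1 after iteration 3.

2.141

Iteration 1:
  x_1 = (3 - (3)·1.800) / (5) = -0.480
  x_2 = (-6 - (1)·-0.480) / (3) = -1.840
Iteration 2:
  x_1 = (3 - (3)·-1.840) / (5) = 1.704
  x_2 = (-6 - (1)·1.704) / (3) = -2.568
Iteration 3:
  x_1 = (3 - (3)·-2.568) / (5) = 2.141
  x_2 = (-6 - (1)·2.141) / (3) = -2.714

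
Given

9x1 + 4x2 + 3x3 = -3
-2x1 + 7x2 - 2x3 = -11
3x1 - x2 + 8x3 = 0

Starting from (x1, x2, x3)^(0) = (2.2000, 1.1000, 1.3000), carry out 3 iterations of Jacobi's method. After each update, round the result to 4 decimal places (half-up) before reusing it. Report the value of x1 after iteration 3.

Iteration 1:
  x1 = (-3 - (4)·1.1000 - (3)·1.3000) / (9) = -1.2556
  x2 = (-11 - (-2)·2.2000 - (-2)·1.3000) / (7) = -0.5714
  x3 = (0 - (3)·2.2000 - (-1)·1.1000) / (8) = -0.6875
Iteration 2:
  x1 = (-3 - (4)·-0.5714 - (3)·-0.6875) / (9) = 0.1498
  x2 = (-11 - (-2)·-1.2556 - (-2)·-0.6875) / (7) = -2.1266
  x3 = (0 - (3)·-1.2556 - (-1)·-0.5714) / (8) = 0.3994
Iteration 3:
  x1 = (-3 - (4)·-2.1266 - (3)·0.3994) / (9) = 0.4787
  x2 = (-11 - (-2)·0.1498 - (-2)·0.3994) / (7) = -1.4145
  x3 = (0 - (3)·0.1498 - (-1)·-2.1266) / (8) = -0.3220

0.4787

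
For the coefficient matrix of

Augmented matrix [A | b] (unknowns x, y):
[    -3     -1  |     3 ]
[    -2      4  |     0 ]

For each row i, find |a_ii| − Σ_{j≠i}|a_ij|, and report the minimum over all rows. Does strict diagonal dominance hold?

2

row 1: |-3| − (1) = 2
row 2: |4| − (2) = 2
minimum over rows = 2 → strictly diagonally dominant (convergence guaranteed)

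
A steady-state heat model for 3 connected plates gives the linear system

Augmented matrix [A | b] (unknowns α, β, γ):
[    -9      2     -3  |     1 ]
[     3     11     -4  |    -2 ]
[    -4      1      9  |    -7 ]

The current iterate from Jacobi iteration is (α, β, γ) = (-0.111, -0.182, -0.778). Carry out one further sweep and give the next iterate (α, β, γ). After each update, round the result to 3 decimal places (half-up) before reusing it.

(0.108, -0.434, -0.807)

One sweep:
  α = (1 - (2)·-0.182 - (-3)·-0.778) / (-9) = 0.108
  β = (-2 - (3)·-0.111 - (-4)·-0.778) / (11) = -0.434
  γ = (-7 - (-4)·-0.111 - (1)·-0.182) / (9) = -0.807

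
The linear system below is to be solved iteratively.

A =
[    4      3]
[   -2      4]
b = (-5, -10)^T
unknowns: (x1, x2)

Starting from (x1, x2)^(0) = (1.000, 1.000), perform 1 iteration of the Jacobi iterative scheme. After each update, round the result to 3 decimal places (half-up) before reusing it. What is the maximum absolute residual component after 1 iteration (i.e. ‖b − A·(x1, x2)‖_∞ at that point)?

9.000

Iteration 1:
  x1 = (-5 - (3)·1.000) / (4) = -2.000
  x2 = (-10 - (-2)·1.000) / (4) = -2.000
Residual b − A·x = (9.000, -6.000); ∞-norm = 9.000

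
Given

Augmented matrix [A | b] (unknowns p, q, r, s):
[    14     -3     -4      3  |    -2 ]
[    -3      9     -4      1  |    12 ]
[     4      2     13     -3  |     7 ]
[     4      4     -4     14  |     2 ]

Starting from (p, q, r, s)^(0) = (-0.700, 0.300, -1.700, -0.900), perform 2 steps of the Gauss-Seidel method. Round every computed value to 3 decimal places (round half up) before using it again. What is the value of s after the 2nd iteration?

Iteration 1:
  p = (-2 - (-3)·0.300 - (-4)·-1.700 - (3)·-0.900) / (14) = -0.371
  q = (12 - (-3)·-0.371 - (-4)·-1.700 - (1)·-0.900) / (9) = 0.554
  r = (7 - (4)·-0.371 - (2)·0.554 - (-3)·-0.900) / (13) = 0.360
  s = (2 - (4)·-0.371 - (4)·0.554 - (-4)·0.360) / (14) = 0.193
Iteration 2:
  p = (-2 - (-3)·0.554 - (-4)·0.360 - (3)·0.193) / (14) = 0.037
  q = (12 - (-3)·0.037 - (-4)·0.360 - (1)·0.193) / (9) = 1.484
  r = (7 - (4)·0.037 - (2)·1.484 - (-3)·0.193) / (13) = 0.343
  s = (2 - (4)·0.037 - (4)·1.484 - (-4)·0.343) / (14) = -0.194

-0.194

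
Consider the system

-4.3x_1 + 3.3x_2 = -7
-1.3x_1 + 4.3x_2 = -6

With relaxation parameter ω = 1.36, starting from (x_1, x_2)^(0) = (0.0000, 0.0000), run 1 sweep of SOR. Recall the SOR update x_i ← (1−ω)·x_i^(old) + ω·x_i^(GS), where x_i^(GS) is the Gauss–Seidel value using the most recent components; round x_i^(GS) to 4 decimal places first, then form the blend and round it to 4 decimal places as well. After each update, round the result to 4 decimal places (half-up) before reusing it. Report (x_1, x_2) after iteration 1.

(2.2139, -0.9874)

Iteration 1:
  x_1: GS value = (-7 - (3.3)·0.0000) / (-4.3) = 1.6279;  x_1 ← (1−ω)·0.0000 + ω·1.6279 = 2.2139
  x_2: GS value = (-6 - (-1.3)·2.2139) / (4.3) = -0.7260;  x_2 ← (1−ω)·0.0000 + ω·-0.7260 = -0.9874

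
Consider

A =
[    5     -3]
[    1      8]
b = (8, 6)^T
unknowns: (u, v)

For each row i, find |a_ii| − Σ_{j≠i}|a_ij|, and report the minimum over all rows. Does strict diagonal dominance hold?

2

row 1: |5| − (3) = 2
row 2: |8| − (1) = 7
minimum over rows = 2 → strictly diagonally dominant (convergence guaranteed)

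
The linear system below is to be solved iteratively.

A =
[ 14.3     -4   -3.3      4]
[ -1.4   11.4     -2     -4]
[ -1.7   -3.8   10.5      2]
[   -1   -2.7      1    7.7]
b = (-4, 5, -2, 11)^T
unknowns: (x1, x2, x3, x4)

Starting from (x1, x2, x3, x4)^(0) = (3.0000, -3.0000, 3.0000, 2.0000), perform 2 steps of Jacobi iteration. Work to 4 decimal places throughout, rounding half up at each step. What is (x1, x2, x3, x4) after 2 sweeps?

(-0.0861, 0.2441, 0.3147, 2.1663)

Iteration 1:
  x1 = (-4 - (-4)·-3.0000 - (-3.3)·3.0000 - (4)·2.0000) / (14.3) = -0.9860
  x2 = (5 - (-1.4)·3.0000 - (-2)·3.0000 - (-4)·2.0000) / (11.4) = 2.0351
  x3 = (-2 - (-1.7)·3.0000 - (-3.8)·-3.0000 - (2)·2.0000) / (10.5) = -1.1714
  x4 = (11 - (-1)·3.0000 - (-2.7)·-3.0000 - (1)·3.0000) / (7.7) = 0.3766
Iteration 2:
  x1 = (-4 - (-4)·2.0351 - (-3.3)·-1.1714 - (4)·0.3766) / (14.3) = -0.0861
  x2 = (5 - (-1.4)·-0.9860 - (-2)·-1.1714 - (-4)·0.3766) / (11.4) = 0.2441
  x3 = (-2 - (-1.7)·-0.9860 - (-3.8)·2.0351 - (2)·0.3766) / (10.5) = 0.3147
  x4 = (11 - (-1)·-0.9860 - (-2.7)·2.0351 - (1)·-1.1714) / (7.7) = 2.1663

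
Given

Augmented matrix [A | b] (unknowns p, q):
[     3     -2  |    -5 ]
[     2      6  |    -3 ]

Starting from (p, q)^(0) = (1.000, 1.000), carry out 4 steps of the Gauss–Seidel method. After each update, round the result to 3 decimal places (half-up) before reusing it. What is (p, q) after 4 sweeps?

(-1.643, 0.048)

Iteration 1:
  p = (-5 - (-2)·1.000) / (3) = -1.000
  q = (-3 - (2)·-1.000) / (6) = -0.167
Iteration 2:
  p = (-5 - (-2)·-0.167) / (3) = -1.778
  q = (-3 - (2)·-1.778) / (6) = 0.093
Iteration 3:
  p = (-5 - (-2)·0.093) / (3) = -1.605
  q = (-3 - (2)·-1.605) / (6) = 0.035
Iteration 4:
  p = (-5 - (-2)·0.035) / (3) = -1.643
  q = (-3 - (2)·-1.643) / (6) = 0.048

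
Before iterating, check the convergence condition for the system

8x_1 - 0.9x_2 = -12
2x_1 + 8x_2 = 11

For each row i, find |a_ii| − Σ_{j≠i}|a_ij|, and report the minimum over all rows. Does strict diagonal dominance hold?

row 1: |8| − (0.9) = 7.1
row 2: |8| − (2) = 6
minimum over rows = 6 → strictly diagonally dominant (convergence guaranteed)

6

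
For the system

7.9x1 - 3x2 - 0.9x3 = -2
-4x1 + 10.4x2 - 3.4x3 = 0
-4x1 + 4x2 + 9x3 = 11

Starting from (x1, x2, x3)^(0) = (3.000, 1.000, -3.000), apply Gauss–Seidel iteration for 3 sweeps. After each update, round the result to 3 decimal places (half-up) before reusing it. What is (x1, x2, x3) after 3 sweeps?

Iteration 1:
  x1 = (-2 - (-3)·1.000 - (-0.9)·-3.000) / (7.9) = -0.215
  x2 = (0 - (-4)·-0.215 - (-3.4)·-3.000) / (10.4) = -1.063
  x3 = (11 - (-4)·-0.215 - (4)·-1.063) / (9) = 1.599
Iteration 2:
  x1 = (-2 - (-3)·-1.063 - (-0.9)·1.599) / (7.9) = -0.475
  x2 = (0 - (-4)·-0.475 - (-3.4)·1.599) / (10.4) = 0.340
  x3 = (11 - (-4)·-0.475 - (4)·0.340) / (9) = 0.860
Iteration 3:
  x1 = (-2 - (-3)·0.340 - (-0.9)·0.860) / (7.9) = -0.026
  x2 = (0 - (-4)·-0.026 - (-3.4)·0.860) / (10.4) = 0.271
  x3 = (11 - (-4)·-0.026 - (4)·0.271) / (9) = 1.090

(-0.026, 0.271, 1.090)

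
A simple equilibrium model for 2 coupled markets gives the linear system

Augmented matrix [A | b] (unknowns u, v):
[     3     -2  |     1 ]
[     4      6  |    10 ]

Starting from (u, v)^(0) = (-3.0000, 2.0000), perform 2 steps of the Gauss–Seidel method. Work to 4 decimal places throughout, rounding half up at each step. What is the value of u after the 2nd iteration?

0.7037

Iteration 1:
  u = (1 - (-2)·2.0000) / (3) = 1.6667
  v = (10 - (4)·1.6667) / (6) = 0.5555
Iteration 2:
  u = (1 - (-2)·0.5555) / (3) = 0.7037
  v = (10 - (4)·0.7037) / (6) = 1.1975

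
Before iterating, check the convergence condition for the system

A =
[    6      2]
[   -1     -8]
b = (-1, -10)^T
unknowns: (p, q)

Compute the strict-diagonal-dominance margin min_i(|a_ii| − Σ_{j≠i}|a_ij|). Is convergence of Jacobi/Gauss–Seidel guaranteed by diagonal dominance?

row 1: |6| − (2) = 4
row 2: |-8| − (1) = 7
minimum over rows = 4 → strictly diagonally dominant (convergence guaranteed)

4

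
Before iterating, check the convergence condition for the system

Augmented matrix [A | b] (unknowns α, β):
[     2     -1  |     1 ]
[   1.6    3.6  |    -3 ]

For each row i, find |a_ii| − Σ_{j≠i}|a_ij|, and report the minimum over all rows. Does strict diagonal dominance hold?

row 1: |2| − (1) = 1
row 2: |3.6| − (1.6) = 2
minimum over rows = 1 → strictly diagonally dominant (convergence guaranteed)

1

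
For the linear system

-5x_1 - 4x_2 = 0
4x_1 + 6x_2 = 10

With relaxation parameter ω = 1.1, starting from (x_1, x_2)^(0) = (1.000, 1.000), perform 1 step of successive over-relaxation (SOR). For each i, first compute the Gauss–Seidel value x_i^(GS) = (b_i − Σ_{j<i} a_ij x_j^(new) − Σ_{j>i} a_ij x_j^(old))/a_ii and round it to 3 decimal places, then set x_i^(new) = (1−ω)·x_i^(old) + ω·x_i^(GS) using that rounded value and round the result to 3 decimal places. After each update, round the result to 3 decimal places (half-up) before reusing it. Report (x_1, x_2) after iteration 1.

(-0.980, 2.452)

Iteration 1:
  x_1: GS value = (0 - (-4)·1.000) / (-5) = -0.800;  x_1 ← (1−ω)·1.000 + ω·-0.800 = -0.980
  x_2: GS value = (10 - (4)·-0.980) / (6) = 2.320;  x_2 ← (1−ω)·1.000 + ω·2.320 = 2.452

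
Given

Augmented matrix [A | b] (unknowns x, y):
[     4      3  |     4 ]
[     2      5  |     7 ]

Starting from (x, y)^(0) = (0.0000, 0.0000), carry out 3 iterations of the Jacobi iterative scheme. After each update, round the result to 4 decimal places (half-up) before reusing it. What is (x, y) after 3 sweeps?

(0.2500, 1.4200)

Iteration 1:
  x = (4 - (3)·0.0000) / (4) = 1.0000
  y = (7 - (2)·0.0000) / (5) = 1.4000
Iteration 2:
  x = (4 - (3)·1.4000) / (4) = -0.0500
  y = (7 - (2)·1.0000) / (5) = 1.0000
Iteration 3:
  x = (4 - (3)·1.0000) / (4) = 0.2500
  y = (7 - (2)·-0.0500) / (5) = 1.4200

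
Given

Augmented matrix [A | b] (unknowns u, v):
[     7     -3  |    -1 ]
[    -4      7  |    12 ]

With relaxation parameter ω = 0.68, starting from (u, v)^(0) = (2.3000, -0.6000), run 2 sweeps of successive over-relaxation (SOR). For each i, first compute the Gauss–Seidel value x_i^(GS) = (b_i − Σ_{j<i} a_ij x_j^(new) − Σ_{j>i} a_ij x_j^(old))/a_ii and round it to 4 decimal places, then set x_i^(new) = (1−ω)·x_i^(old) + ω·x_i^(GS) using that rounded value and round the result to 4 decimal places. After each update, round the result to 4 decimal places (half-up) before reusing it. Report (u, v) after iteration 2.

(0.3876, 1.6856)

Iteration 1:
  u: GS value = (-1 - (-3)·-0.6000) / (7) = -0.4000;  u ← (1−ω)·2.3000 + ω·-0.4000 = 0.4640
  v: GS value = (12 - (-4)·0.4640) / (7) = 1.9794;  v ← (1−ω)·-0.6000 + ω·1.9794 = 1.1540
Iteration 2:
  u: GS value = (-1 - (-3)·1.1540) / (7) = 0.3517;  u ← (1−ω)·0.4640 + ω·0.3517 = 0.3876
  v: GS value = (12 - (-4)·0.3876) / (7) = 1.9358;  v ← (1−ω)·1.1540 + ω·1.9358 = 1.6856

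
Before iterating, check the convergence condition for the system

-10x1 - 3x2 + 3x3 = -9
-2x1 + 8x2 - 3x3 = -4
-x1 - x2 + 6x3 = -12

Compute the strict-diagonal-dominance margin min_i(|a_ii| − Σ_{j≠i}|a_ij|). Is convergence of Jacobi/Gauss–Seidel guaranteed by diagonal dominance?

row 1: |-10| − (3+3) = 4
row 2: |8| − (2+3) = 3
row 3: |6| − (1+1) = 4
minimum over rows = 3 → strictly diagonally dominant (convergence guaranteed)

3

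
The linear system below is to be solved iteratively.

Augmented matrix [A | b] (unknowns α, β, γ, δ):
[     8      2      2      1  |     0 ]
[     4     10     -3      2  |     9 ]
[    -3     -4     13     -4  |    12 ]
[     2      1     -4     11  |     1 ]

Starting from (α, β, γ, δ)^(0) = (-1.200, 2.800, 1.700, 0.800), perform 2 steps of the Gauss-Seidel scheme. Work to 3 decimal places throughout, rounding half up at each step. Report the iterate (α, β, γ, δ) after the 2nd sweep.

Iteration 1:
  α = (0 - (2)·2.800 - (2)·1.700 - (1)·0.800) / (8) = -1.225
  β = (9 - (4)·-1.225 - (-3)·1.700 - (2)·0.800) / (10) = 1.740
  γ = (12 - (-3)·-1.225 - (-4)·1.740 - (-4)·0.800) / (13) = 1.422
  δ = (1 - (2)·-1.225 - (1)·1.740 - (-4)·1.422) / (11) = 0.673
Iteration 2:
  α = (0 - (2)·1.740 - (2)·1.422 - (1)·0.673) / (8) = -0.875
  β = (9 - (4)·-0.875 - (-3)·1.422 - (2)·0.673) / (10) = 1.542
  γ = (12 - (-3)·-0.875 - (-4)·1.542 - (-4)·0.673) / (13) = 1.403
  δ = (1 - (2)·-0.875 - (1)·1.542 - (-4)·1.403) / (11) = 0.620

(-0.875, 1.542, 1.403, 0.620)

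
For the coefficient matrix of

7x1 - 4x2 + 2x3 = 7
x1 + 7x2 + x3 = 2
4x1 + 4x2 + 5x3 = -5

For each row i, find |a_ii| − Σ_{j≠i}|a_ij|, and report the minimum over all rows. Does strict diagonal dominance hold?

-3

row 1: |7| − (4+2) = 1
row 2: |7| − (1+1) = 5
row 3: |5| − (4+4) = -3
minimum over rows = -3 → not strictly diagonally dominant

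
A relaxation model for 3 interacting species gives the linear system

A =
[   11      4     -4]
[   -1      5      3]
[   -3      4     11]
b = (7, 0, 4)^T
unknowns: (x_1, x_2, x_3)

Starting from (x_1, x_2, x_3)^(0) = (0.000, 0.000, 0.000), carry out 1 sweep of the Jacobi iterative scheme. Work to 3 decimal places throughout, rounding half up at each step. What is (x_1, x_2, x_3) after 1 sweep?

Iteration 1:
  x_1 = (7 - (4)·0.000 - (-4)·0.000) / (11) = 0.636
  x_2 = (0 - (-1)·0.000 - (3)·0.000) / (5) = 0.000
  x_3 = (4 - (-3)·0.000 - (4)·0.000) / (11) = 0.364

(0.636, 0.000, 0.364)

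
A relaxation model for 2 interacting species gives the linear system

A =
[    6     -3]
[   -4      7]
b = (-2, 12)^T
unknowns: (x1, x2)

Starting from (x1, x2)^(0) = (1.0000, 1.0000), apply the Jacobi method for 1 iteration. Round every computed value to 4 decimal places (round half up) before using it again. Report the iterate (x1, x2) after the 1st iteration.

(0.1667, 2.2857)

Iteration 1:
  x1 = (-2 - (-3)·1.0000) / (6) = 0.1667
  x2 = (12 - (-4)·1.0000) / (7) = 2.2857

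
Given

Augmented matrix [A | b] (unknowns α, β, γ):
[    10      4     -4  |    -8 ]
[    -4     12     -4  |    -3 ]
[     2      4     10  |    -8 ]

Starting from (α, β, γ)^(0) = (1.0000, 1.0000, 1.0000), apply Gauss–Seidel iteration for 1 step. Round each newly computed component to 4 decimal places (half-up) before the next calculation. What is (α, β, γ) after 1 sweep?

(-0.8000, -0.1833, -0.5667)

Iteration 1:
  α = (-8 - (4)·1.0000 - (-4)·1.0000) / (10) = -0.8000
  β = (-3 - (-4)·-0.8000 - (-4)·1.0000) / (12) = -0.1833
  γ = (-8 - (2)·-0.8000 - (4)·-0.1833) / (10) = -0.5667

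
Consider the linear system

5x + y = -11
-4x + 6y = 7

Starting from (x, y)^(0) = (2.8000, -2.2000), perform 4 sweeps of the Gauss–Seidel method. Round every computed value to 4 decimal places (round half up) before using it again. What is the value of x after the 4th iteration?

Iteration 1:
  x = (-11 - (1)·-2.2000) / (5) = -1.7600
  y = (7 - (-4)·-1.7600) / (6) = -0.0067
Iteration 2:
  x = (-11 - (1)·-0.0067) / (5) = -2.1987
  y = (7 - (-4)·-2.1987) / (6) = -0.2991
Iteration 3:
  x = (-11 - (1)·-0.2991) / (5) = -2.1402
  y = (7 - (-4)·-2.1402) / (6) = -0.2601
Iteration 4:
  x = (-11 - (1)·-0.2601) / (5) = -2.1480
  y = (7 - (-4)·-2.1480) / (6) = -0.2653

-2.1480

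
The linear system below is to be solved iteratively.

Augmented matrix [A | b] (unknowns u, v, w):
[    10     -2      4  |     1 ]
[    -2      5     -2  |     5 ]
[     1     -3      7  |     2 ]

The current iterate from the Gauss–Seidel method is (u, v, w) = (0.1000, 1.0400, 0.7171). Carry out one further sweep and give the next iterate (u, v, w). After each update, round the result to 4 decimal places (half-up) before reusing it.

(0.0212, 1.2953, 0.8378)

One sweep:
  u = (1 - (-2)·1.0400 - (4)·0.7171) / (10) = 0.0212
  v = (5 - (-2)·0.0212 - (-2)·0.7171) / (5) = 1.2953
  w = (2 - (1)·0.0212 - (-3)·1.2953) / (7) = 0.8378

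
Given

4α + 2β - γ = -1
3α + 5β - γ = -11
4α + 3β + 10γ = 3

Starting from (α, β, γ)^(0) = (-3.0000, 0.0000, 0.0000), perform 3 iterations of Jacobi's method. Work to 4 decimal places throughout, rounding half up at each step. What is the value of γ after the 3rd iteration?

Iteration 1:
  α = (-1 - (2)·0.0000 - (-1)·0.0000) / (4) = -0.2500
  β = (-11 - (3)·-3.0000 - (-1)·0.0000) / (5) = -0.4000
  γ = (3 - (4)·-3.0000 - (3)·0.0000) / (10) = 1.5000
Iteration 2:
  α = (-1 - (2)·-0.4000 - (-1)·1.5000) / (4) = 0.3250
  β = (-11 - (3)·-0.2500 - (-1)·1.5000) / (5) = -1.7500
  γ = (3 - (4)·-0.2500 - (3)·-0.4000) / (10) = 0.5200
Iteration 3:
  α = (-1 - (2)·-1.7500 - (-1)·0.5200) / (4) = 0.7550
  β = (-11 - (3)·0.3250 - (-1)·0.5200) / (5) = -2.2910
  γ = (3 - (4)·0.3250 - (3)·-1.7500) / (10) = 0.6950

0.6950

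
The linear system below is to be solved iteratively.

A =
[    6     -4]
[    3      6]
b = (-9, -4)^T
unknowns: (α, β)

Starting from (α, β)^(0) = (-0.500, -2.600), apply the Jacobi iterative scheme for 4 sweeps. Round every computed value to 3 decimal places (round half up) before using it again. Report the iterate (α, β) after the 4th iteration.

Iteration 1:
  α = (-9 - (-4)·-2.600) / (6) = -3.233
  β = (-4 - (3)·-0.500) / (6) = -0.417
Iteration 2:
  α = (-9 - (-4)·-0.417) / (6) = -1.778
  β = (-4 - (3)·-3.233) / (6) = 0.950
Iteration 3:
  α = (-9 - (-4)·0.950) / (6) = -0.867
  β = (-4 - (3)·-1.778) / (6) = 0.222
Iteration 4:
  α = (-9 - (-4)·0.222) / (6) = -1.352
  β = (-4 - (3)·-0.867) / (6) = -0.233

(-1.352, -0.233)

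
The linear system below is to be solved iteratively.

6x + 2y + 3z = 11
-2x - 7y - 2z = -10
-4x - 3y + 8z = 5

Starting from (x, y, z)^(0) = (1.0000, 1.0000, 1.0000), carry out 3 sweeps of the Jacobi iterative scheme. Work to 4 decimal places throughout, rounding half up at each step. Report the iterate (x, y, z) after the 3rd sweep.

(0.8720, 0.7874, 1.2917)

Iteration 1:
  x = (11 - (2)·1.0000 - (3)·1.0000) / (6) = 1.0000
  y = (-10 - (-2)·1.0000 - (-2)·1.0000) / (-7) = 0.8571
  z = (5 - (-4)·1.0000 - (-3)·1.0000) / (8) = 1.5000
Iteration 2:
  x = (11 - (2)·0.8571 - (3)·1.5000) / (6) = 0.7976
  y = (-10 - (-2)·1.0000 - (-2)·1.5000) / (-7) = 0.7143
  z = (5 - (-4)·1.0000 - (-3)·0.8571) / (8) = 1.4464
Iteration 3:
  x = (11 - (2)·0.7143 - (3)·1.4464) / (6) = 0.8720
  y = (-10 - (-2)·0.7976 - (-2)·1.4464) / (-7) = 0.7874
  z = (5 - (-4)·0.7976 - (-3)·0.7143) / (8) = 1.2917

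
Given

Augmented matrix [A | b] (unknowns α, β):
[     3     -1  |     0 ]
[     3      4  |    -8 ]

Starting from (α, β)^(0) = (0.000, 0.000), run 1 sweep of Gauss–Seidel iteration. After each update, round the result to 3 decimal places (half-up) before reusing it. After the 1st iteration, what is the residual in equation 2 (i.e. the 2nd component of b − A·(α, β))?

0.000

Iteration 1:
  α = (0 - (-1)·0.000) / (3) = 0.000
  β = (-8 - (3)·0.000) / (4) = -2.000
Residual b − A·x = (-2.000, 0.000)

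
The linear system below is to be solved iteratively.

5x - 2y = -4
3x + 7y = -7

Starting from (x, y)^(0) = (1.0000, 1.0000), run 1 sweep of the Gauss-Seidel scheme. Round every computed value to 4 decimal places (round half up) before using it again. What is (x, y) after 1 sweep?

Iteration 1:
  x = (-4 - (-2)·1.0000) / (5) = -0.4000
  y = (-7 - (3)·-0.4000) / (7) = -0.8286

(-0.4000, -0.8286)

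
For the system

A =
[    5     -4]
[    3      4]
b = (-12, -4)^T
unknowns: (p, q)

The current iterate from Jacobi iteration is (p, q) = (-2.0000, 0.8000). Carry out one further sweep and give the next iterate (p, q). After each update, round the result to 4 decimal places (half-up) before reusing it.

(-1.7600, 0.5000)

One sweep:
  p = (-12 - (-4)·0.8000) / (5) = -1.7600
  q = (-4 - (3)·-2.0000) / (4) = 0.5000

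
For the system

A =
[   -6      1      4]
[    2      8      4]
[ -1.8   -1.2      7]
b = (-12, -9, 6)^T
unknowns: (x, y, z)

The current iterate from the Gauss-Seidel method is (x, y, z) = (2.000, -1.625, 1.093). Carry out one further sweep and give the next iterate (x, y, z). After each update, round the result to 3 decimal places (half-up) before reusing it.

One sweep:
  x = (-12 - (1)·-1.625 - (4)·1.093) / (-6) = 2.458
  y = (-9 - (2)·2.458 - (4)·1.093) / (8) = -2.286
  z = (6 - (-1.8)·2.458 - (-1.2)·-2.286) / (7) = 1.097

(2.458, -2.286, 1.097)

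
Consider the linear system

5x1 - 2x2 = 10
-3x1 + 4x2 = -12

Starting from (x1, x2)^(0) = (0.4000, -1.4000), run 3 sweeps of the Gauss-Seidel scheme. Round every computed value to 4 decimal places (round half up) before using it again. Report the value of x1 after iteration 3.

1.1696

Iteration 1:
  x1 = (10 - (-2)·-1.4000) / (5) = 1.4400
  x2 = (-12 - (-3)·1.4400) / (4) = -1.9200
Iteration 2:
  x1 = (10 - (-2)·-1.9200) / (5) = 1.2320
  x2 = (-12 - (-3)·1.2320) / (4) = -2.0760
Iteration 3:
  x1 = (10 - (-2)·-2.0760) / (5) = 1.1696
  x2 = (-12 - (-3)·1.1696) / (4) = -2.1228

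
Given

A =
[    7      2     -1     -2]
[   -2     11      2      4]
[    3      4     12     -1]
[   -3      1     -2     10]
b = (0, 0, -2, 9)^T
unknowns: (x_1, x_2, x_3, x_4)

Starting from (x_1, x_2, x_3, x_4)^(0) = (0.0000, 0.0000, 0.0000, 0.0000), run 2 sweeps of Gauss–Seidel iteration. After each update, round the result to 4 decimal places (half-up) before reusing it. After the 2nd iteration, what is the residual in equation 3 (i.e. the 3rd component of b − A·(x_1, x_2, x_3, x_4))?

0.1112

Iteration 1:
  x_1 = (0 - (2)·0.0000 - (-1)·0.0000 - (-2)·0.0000) / (7) = 0.0000
  x_2 = (0 - (-2)·0.0000 - (2)·0.0000 - (4)·0.0000) / (11) = 0.0000
  x_3 = (-2 - (3)·0.0000 - (4)·0.0000 - (-1)·0.0000) / (12) = -0.1667
  x_4 = (9 - (-3)·0.0000 - (1)·0.0000 - (-2)·-0.1667) / (10) = 0.8667
Iteration 2:
  x_1 = (0 - (2)·0.0000 - (-1)·-0.1667 - (-2)·0.8667) / (7) = 0.2238
  x_2 = (0 - (-2)·0.2238 - (2)·-0.1667 - (4)·0.8667) / (11) = -0.2442
  x_3 = (-2 - (3)·0.2238 - (4)·-0.2442 - (-1)·0.8667) / (12) = -0.0690
  x_4 = (9 - (-3)·0.2238 - (1)·-0.2442 - (-2)·-0.0690) / (10) = 0.9778
Residual b − A·x = (0.8084, -0.6394, 0.1112, -0.0004)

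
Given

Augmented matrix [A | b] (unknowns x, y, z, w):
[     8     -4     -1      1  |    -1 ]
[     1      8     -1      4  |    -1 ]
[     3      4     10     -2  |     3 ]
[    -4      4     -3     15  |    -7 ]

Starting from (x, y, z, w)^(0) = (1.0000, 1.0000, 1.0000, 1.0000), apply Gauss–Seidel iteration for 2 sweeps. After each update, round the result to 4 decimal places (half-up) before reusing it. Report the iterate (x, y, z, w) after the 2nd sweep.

(-0.3102, 0.0394, 0.3574, -0.4884)

Iteration 1:
  x = (-1 - (-4)·1.0000 - (-1)·1.0000 - (1)·1.0000) / (8) = 0.3750
  y = (-1 - (1)·0.3750 - (-1)·1.0000 - (4)·1.0000) / (8) = -0.5469
  z = (3 - (3)·0.3750 - (4)·-0.5469 - (-2)·1.0000) / (10) = 0.6063
  w = (-7 - (-4)·0.3750 - (4)·-0.5469 - (-3)·0.6063) / (15) = -0.0996
Iteration 2:
  x = (-1 - (-4)·-0.5469 - (-1)·0.6063 - (1)·-0.0996) / (8) = -0.3102
  y = (-1 - (1)·-0.3102 - (-1)·0.6063 - (4)·-0.0996) / (8) = 0.0394
  z = (3 - (3)·-0.3102 - (4)·0.0394 - (-2)·-0.0996) / (10) = 0.3574
  w = (-7 - (-4)·-0.3102 - (4)·0.0394 - (-3)·0.3574) / (15) = -0.4884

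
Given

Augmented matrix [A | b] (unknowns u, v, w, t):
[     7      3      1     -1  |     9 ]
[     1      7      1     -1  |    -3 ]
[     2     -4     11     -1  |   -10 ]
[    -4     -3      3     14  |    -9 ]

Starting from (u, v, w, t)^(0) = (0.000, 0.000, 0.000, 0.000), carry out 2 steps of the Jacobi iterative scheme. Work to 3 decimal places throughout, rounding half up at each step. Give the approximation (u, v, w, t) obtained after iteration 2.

(1.508, -0.574, -1.357, -0.173)

Iteration 1:
  u = (9 - (3)·0.000 - (1)·0.000 - (-1)·0.000) / (7) = 1.286
  v = (-3 - (1)·0.000 - (1)·0.000 - (-1)·0.000) / (7) = -0.429
  w = (-10 - (2)·0.000 - (-4)·0.000 - (-1)·0.000) / (11) = -0.909
  t = (-9 - (-4)·0.000 - (-3)·0.000 - (3)·0.000) / (14) = -0.643
Iteration 2:
  u = (9 - (3)·-0.429 - (1)·-0.909 - (-1)·-0.643) / (7) = 1.508
  v = (-3 - (1)·1.286 - (1)·-0.909 - (-1)·-0.643) / (7) = -0.574
  w = (-10 - (2)·1.286 - (-4)·-0.429 - (-1)·-0.643) / (11) = -1.357
  t = (-9 - (-4)·1.286 - (-3)·-0.429 - (3)·-0.909) / (14) = -0.173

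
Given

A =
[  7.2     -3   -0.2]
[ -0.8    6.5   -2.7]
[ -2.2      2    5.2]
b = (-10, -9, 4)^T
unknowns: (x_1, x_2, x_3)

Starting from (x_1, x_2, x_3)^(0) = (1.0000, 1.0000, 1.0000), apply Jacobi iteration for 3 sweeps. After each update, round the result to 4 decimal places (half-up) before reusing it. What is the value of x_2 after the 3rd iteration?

-1.3075

Iteration 1:
  x_1 = (-10 - (-3)·1.0000 - (-0.2)·1.0000) / (7.2) = -0.9444
  x_2 = (-9 - (-0.8)·1.0000 - (-2.7)·1.0000) / (6.5) = -0.8462
  x_3 = (4 - (-2.2)·1.0000 - (2)·1.0000) / (5.2) = 0.8077
Iteration 2:
  x_1 = (-10 - (-3)·-0.8462 - (-0.2)·0.8077) / (7.2) = -1.7190
  x_2 = (-9 - (-0.8)·-0.9444 - (-2.7)·0.8077) / (6.5) = -1.1653
  x_3 = (4 - (-2.2)·-0.9444 - (2)·-0.8462) / (5.2) = 0.6951
Iteration 3:
  x_1 = (-10 - (-3)·-1.1653 - (-0.2)·0.6951) / (7.2) = -1.8551
  x_2 = (-9 - (-0.8)·-1.7190 - (-2.7)·0.6951) / (6.5) = -1.3075
  x_3 = (4 - (-2.2)·-1.7190 - (2)·-1.1653) / (5.2) = 0.4902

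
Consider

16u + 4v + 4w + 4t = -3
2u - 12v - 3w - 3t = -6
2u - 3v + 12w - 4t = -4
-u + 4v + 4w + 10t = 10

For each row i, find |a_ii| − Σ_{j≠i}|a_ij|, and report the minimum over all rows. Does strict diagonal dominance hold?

row 1: |16| − (4+4+4) = 4
row 2: |-12| − (2+3+3) = 4
row 3: |12| − (2+3+4) = 3
row 4: |10| − (1+4+4) = 1
minimum over rows = 1 → strictly diagonally dominant (convergence guaranteed)

1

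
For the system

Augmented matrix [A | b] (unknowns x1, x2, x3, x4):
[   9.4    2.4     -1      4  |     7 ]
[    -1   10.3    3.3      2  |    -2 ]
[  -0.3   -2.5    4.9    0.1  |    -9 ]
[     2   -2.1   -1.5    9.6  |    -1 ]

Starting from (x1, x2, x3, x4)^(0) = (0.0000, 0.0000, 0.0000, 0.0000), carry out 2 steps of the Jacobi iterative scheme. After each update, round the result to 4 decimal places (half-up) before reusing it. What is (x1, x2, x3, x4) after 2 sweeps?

Iteration 1:
  x1 = (7 - (2.4)·0.0000 - (-1)·0.0000 - (4)·0.0000) / (9.4) = 0.7447
  x2 = (-2 - (-1)·0.0000 - (3.3)·0.0000 - (2)·0.0000) / (10.3) = -0.1942
  x3 = (-9 - (-0.3)·0.0000 - (-2.5)·0.0000 - (0.1)·0.0000) / (4.9) = -1.8367
  x4 = (-1 - (2)·0.0000 - (-2.1)·0.0000 - (-1.5)·0.0000) / (9.6) = -0.1042
Iteration 2:
  x1 = (7 - (2.4)·-0.1942 - (-1)·-1.8367 - (4)·-0.1042) / (9.4) = 0.6432
  x2 = (-2 - (-1)·0.7447 - (3.3)·-1.8367 - (2)·-0.1042) / (10.3) = 0.4868
  x3 = (-9 - (-0.3)·0.7447 - (-2.5)·-0.1942 - (0.1)·-0.1042) / (4.9) = -1.8881
  x4 = (-1 - (2)·0.7447 - (-2.1)·-0.1942 - (-1.5)·-1.8367) / (9.6) = -0.5888

(0.6432, 0.4868, -1.8881, -0.5888)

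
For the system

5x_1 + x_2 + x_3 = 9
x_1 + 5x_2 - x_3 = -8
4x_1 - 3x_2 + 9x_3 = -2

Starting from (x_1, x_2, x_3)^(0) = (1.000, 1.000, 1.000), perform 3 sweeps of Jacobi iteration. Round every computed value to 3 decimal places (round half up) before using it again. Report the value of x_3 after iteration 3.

-1.843

Iteration 1:
  x_1 = (9 - (1)·1.000 - (1)·1.000) / (5) = 1.400
  x_2 = (-8 - (1)·1.000 - (-1)·1.000) / (5) = -1.600
  x_3 = (-2 - (4)·1.000 - (-3)·1.000) / (9) = -0.333
Iteration 2:
  x_1 = (9 - (1)·-1.600 - (1)·-0.333) / (5) = 2.187
  x_2 = (-8 - (1)·1.400 - (-1)·-0.333) / (5) = -1.947
  x_3 = (-2 - (4)·1.400 - (-3)·-1.600) / (9) = -1.378
Iteration 3:
  x_1 = (9 - (1)·-1.947 - (1)·-1.378) / (5) = 2.465
  x_2 = (-8 - (1)·2.187 - (-1)·-1.378) / (5) = -2.313
  x_3 = (-2 - (4)·2.187 - (-3)·-1.947) / (9) = -1.843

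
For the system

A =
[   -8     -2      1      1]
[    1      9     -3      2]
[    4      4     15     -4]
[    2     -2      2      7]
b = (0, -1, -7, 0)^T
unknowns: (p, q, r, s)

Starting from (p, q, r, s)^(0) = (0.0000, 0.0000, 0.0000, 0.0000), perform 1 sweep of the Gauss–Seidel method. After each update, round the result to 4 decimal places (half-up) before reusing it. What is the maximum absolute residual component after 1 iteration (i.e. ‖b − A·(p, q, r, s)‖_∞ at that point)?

Iteration 1:
  p = (0 - (-2)·0.0000 - (1)·0.0000 - (1)·0.0000) / (-8) = 0.0000
  q = (-1 - (1)·0.0000 - (-3)·0.0000 - (2)·0.0000) / (9) = -0.1111
  r = (-7 - (4)·0.0000 - (4)·-0.1111 - (-4)·0.0000) / (15) = -0.4370
  s = (0 - (2)·0.0000 - (-2)·-0.1111 - (2)·-0.4370) / (7) = 0.0931
Residual b − A·x = (0.1217, -1.4973, 0.3718, 0.0001); ∞-norm = 1.4973

1.4973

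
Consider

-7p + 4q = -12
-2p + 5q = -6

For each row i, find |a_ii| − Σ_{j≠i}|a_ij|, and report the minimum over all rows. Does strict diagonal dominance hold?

3

row 1: |-7| − (4) = 3
row 2: |5| − (2) = 3
minimum over rows = 3 → strictly diagonally dominant (convergence guaranteed)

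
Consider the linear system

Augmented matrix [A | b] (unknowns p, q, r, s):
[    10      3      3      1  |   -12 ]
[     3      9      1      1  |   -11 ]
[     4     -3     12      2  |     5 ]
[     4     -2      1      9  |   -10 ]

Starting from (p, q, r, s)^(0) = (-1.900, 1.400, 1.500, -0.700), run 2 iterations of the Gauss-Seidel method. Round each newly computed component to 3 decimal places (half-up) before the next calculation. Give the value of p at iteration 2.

-1.270

Iteration 1:
  p = (-12 - (3)·1.400 - (3)·1.500 - (1)·-0.700) / (10) = -2.000
  q = (-11 - (3)·-2.000 - (1)·1.500 - (1)·-0.700) / (9) = -0.644
  r = (5 - (4)·-2.000 - (-3)·-0.644 - (2)·-0.700) / (12) = 1.039
  s = (-10 - (4)·-2.000 - (-2)·-0.644 - (1)·1.039) / (9) = -0.481
Iteration 2:
  p = (-12 - (3)·-0.644 - (3)·1.039 - (1)·-0.481) / (10) = -1.270
  q = (-11 - (3)·-1.270 - (1)·1.039 - (1)·-0.481) / (9) = -0.861
  r = (5 - (4)·-1.270 - (-3)·-0.861 - (2)·-0.481) / (12) = 0.705
  s = (-10 - (4)·-1.270 - (-2)·-0.861 - (1)·0.705) / (9) = -0.816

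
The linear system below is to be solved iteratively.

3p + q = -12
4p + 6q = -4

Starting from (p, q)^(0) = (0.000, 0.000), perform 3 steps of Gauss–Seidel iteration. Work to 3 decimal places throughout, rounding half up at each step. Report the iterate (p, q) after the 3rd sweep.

Iteration 1:
  p = (-12 - (1)·0.000) / (3) = -4.000
  q = (-4 - (4)·-4.000) / (6) = 2.000
Iteration 2:
  p = (-12 - (1)·2.000) / (3) = -4.667
  q = (-4 - (4)·-4.667) / (6) = 2.445
Iteration 3:
  p = (-12 - (1)·2.445) / (3) = -4.815
  q = (-4 - (4)·-4.815) / (6) = 2.543

(-4.815, 2.543)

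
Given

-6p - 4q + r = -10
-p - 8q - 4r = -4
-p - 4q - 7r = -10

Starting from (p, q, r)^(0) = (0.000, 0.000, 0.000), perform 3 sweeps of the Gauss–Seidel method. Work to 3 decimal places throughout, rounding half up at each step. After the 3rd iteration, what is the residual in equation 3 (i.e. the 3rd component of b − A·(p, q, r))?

Iteration 1:
  p = (-10 - (-4)·0.000 - (1)·0.000) / (-6) = 1.667
  q = (-4 - (-1)·1.667 - (-4)·0.000) / (-8) = 0.292
  r = (-10 - (-1)·1.667 - (-4)·0.292) / (-7) = 1.024
Iteration 2:
  p = (-10 - (-4)·0.292 - (1)·1.024) / (-6) = 1.643
  q = (-4 - (-1)·1.643 - (-4)·1.024) / (-8) = -0.217
  r = (-10 - (-1)·1.643 - (-4)·-0.217) / (-7) = 1.318
Iteration 3:
  p = (-10 - (-4)·-0.217 - (1)·1.318) / (-6) = 2.031
  q = (-4 - (-1)·2.031 - (-4)·1.318) / (-8) = -0.413
  r = (-10 - (-1)·2.031 - (-4)·-0.413) / (-7) = 1.374
Residual b − A·x = (-0.840, 0.223, -0.003)

-0.003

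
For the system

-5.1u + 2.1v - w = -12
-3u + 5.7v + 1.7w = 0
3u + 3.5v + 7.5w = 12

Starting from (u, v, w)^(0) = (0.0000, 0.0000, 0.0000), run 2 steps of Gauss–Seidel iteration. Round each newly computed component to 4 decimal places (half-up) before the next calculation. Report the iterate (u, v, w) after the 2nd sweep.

Iteration 1:
  u = (-12 - (2.1)·0.0000 - (-1)·0.0000) / (-5.1) = 2.3529
  v = (0 - (-3)·2.3529 - (1.7)·0.0000) / (5.7) = 1.2384
  w = (12 - (3)·2.3529 - (3.5)·1.2384) / (7.5) = 0.0809
Iteration 2:
  u = (-12 - (2.1)·1.2384 - (-1)·0.0809) / (-5.1) = 2.8470
  v = (0 - (-3)·2.8470 - (1.7)·0.0809) / (5.7) = 1.4743
  w = (12 - (3)·2.8470 - (3.5)·1.4743) / (7.5) = -0.2268

(2.8470, 1.4743, -0.2268)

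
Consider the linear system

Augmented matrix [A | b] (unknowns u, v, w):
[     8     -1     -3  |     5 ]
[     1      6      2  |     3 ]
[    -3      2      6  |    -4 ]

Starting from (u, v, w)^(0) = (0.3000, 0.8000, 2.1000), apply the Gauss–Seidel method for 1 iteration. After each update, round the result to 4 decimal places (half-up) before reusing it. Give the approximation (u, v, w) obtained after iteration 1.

(1.5125, -0.4521, 0.2403)

Iteration 1:
  u = (5 - (-1)·0.8000 - (-3)·2.1000) / (8) = 1.5125
  v = (3 - (1)·1.5125 - (2)·2.1000) / (6) = -0.4521
  w = (-4 - (-3)·1.5125 - (2)·-0.4521) / (6) = 0.2403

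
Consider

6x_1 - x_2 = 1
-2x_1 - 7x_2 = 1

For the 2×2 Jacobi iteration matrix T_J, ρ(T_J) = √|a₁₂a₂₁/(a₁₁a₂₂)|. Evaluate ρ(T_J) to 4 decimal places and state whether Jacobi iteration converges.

a₁₂a₂₁/(a₁₁a₂₂) = (-1)·(-2) / ((6)·(-7)) = -0.047619
ρ = √|-0.047619| = √0.047619 = 0.2182
ρ < 1, so Jacobi converges

0.2182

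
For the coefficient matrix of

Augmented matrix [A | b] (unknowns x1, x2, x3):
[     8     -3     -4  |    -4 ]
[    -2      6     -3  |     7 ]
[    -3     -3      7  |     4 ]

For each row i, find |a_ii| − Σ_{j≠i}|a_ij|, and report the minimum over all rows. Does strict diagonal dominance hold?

1

row 1: |8| − (3+4) = 1
row 2: |6| − (2+3) = 1
row 3: |7| − (3+3) = 1
minimum over rows = 1 → strictly diagonally dominant (convergence guaranteed)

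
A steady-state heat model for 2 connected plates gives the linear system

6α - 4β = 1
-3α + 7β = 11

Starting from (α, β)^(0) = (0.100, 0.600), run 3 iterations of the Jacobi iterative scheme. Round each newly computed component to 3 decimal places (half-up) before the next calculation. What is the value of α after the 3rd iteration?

1.376

Iteration 1:
  α = (1 - (-4)·0.600) / (6) = 0.567
  β = (11 - (-3)·0.100) / (7) = 1.614
Iteration 2:
  α = (1 - (-4)·1.614) / (6) = 1.243
  β = (11 - (-3)·0.567) / (7) = 1.814
Iteration 3:
  α = (1 - (-4)·1.814) / (6) = 1.376
  β = (11 - (-3)·1.243) / (7) = 2.104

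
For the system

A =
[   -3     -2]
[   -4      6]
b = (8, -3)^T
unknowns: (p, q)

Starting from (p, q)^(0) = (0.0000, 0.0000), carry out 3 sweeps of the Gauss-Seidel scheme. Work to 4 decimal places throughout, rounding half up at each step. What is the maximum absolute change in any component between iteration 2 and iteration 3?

0.6750

Iteration 1:
  p = (8 - (-2)·0.0000) / (-3) = -2.6667
  q = (-3 - (-4)·-2.6667) / (6) = -2.2778
Iteration 2:
  p = (8 - (-2)·-2.2778) / (-3) = -1.1481
  q = (-3 - (-4)·-1.1481) / (6) = -1.2654
Iteration 3:
  p = (8 - (-2)·-1.2654) / (-3) = -1.8231
  q = (-3 - (-4)·-1.8231) / (6) = -1.7154
Change: (-0.6750, -0.4500) → max |·| = 0.6750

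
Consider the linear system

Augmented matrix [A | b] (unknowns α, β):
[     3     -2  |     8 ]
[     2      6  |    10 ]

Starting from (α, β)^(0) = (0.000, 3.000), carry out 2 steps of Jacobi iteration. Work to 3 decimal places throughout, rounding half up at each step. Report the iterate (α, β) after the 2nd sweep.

(3.778, 0.111)

Iteration 1:
  α = (8 - (-2)·3.000) / (3) = 4.667
  β = (10 - (2)·0.000) / (6) = 1.667
Iteration 2:
  α = (8 - (-2)·1.667) / (3) = 3.778
  β = (10 - (2)·4.667) / (6) = 0.111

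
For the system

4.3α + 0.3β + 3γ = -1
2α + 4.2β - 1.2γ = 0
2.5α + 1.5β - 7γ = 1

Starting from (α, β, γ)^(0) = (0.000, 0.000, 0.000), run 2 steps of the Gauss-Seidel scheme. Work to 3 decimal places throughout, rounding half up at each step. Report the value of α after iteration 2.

-0.099

Iteration 1:
  α = (-1 - (0.3)·0.000 - (3)·0.000) / (4.3) = -0.233
  β = (0 - (2)·-0.233 - (-1.2)·0.000) / (4.2) = 0.111
  γ = (1 - (2.5)·-0.233 - (1.5)·0.111) / (-7) = -0.202
Iteration 2:
  α = (-1 - (0.3)·0.111 - (3)·-0.202) / (4.3) = -0.099
  β = (0 - (2)·-0.099 - (-1.2)·-0.202) / (4.2) = -0.011
  γ = (1 - (2.5)·-0.099 - (1.5)·-0.011) / (-7) = -0.181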